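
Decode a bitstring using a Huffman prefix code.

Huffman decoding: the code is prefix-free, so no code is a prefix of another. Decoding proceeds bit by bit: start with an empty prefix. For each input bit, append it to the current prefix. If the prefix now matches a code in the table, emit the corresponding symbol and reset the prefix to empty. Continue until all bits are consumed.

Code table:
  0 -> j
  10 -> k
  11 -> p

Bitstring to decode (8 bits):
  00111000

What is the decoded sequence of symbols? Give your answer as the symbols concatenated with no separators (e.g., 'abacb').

Bit 0: prefix='0' -> emit 'j', reset
Bit 1: prefix='0' -> emit 'j', reset
Bit 2: prefix='1' (no match yet)
Bit 3: prefix='11' -> emit 'p', reset
Bit 4: prefix='1' (no match yet)
Bit 5: prefix='10' -> emit 'k', reset
Bit 6: prefix='0' -> emit 'j', reset
Bit 7: prefix='0' -> emit 'j', reset

Answer: jjpkjj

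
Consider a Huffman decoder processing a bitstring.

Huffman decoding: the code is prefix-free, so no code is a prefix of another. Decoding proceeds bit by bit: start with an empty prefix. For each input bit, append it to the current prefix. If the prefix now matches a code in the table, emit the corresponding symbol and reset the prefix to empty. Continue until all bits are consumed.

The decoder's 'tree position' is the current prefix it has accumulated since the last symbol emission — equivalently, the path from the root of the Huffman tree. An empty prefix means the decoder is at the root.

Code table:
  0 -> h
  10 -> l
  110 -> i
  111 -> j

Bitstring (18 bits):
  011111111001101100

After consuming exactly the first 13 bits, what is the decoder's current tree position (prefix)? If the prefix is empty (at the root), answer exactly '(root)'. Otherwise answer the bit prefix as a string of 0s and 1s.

Bit 0: prefix='0' -> emit 'h', reset
Bit 1: prefix='1' (no match yet)
Bit 2: prefix='11' (no match yet)
Bit 3: prefix='111' -> emit 'j', reset
Bit 4: prefix='1' (no match yet)
Bit 5: prefix='11' (no match yet)
Bit 6: prefix='111' -> emit 'j', reset
Bit 7: prefix='1' (no match yet)
Bit 8: prefix='11' (no match yet)
Bit 9: prefix='110' -> emit 'i', reset
Bit 10: prefix='0' -> emit 'h', reset
Bit 11: prefix='1' (no match yet)
Bit 12: prefix='11' (no match yet)

Answer: 11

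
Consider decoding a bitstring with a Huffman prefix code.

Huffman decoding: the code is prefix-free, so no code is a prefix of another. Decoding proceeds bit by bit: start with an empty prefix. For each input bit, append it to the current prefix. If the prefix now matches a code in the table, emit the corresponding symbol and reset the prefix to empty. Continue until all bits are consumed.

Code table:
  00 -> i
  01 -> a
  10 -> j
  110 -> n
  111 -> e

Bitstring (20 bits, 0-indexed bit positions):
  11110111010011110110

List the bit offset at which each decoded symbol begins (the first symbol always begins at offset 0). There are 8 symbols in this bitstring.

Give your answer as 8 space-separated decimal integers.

Answer: 0 3 5 8 10 12 15 17

Derivation:
Bit 0: prefix='1' (no match yet)
Bit 1: prefix='11' (no match yet)
Bit 2: prefix='111' -> emit 'e', reset
Bit 3: prefix='1' (no match yet)
Bit 4: prefix='10' -> emit 'j', reset
Bit 5: prefix='1' (no match yet)
Bit 6: prefix='11' (no match yet)
Bit 7: prefix='111' -> emit 'e', reset
Bit 8: prefix='0' (no match yet)
Bit 9: prefix='01' -> emit 'a', reset
Bit 10: prefix='0' (no match yet)
Bit 11: prefix='00' -> emit 'i', reset
Bit 12: prefix='1' (no match yet)
Bit 13: prefix='11' (no match yet)
Bit 14: prefix='111' -> emit 'e', reset
Bit 15: prefix='1' (no match yet)
Bit 16: prefix='10' -> emit 'j', reset
Bit 17: prefix='1' (no match yet)
Bit 18: prefix='11' (no match yet)
Bit 19: prefix='110' -> emit 'n', reset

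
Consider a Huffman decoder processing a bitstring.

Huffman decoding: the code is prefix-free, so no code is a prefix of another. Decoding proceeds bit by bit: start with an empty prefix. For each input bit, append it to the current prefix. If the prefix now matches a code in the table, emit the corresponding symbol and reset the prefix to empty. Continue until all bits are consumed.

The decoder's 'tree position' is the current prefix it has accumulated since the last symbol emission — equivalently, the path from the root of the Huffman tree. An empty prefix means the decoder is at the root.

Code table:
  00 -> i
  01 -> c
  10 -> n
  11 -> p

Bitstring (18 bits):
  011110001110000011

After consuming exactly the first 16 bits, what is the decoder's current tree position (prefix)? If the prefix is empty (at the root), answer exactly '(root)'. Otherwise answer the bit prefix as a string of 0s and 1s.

Bit 0: prefix='0' (no match yet)
Bit 1: prefix='01' -> emit 'c', reset
Bit 2: prefix='1' (no match yet)
Bit 3: prefix='11' -> emit 'p', reset
Bit 4: prefix='1' (no match yet)
Bit 5: prefix='10' -> emit 'n', reset
Bit 6: prefix='0' (no match yet)
Bit 7: prefix='00' -> emit 'i', reset
Bit 8: prefix='1' (no match yet)
Bit 9: prefix='11' -> emit 'p', reset
Bit 10: prefix='1' (no match yet)
Bit 11: prefix='10' -> emit 'n', reset
Bit 12: prefix='0' (no match yet)
Bit 13: prefix='00' -> emit 'i', reset
Bit 14: prefix='0' (no match yet)
Bit 15: prefix='00' -> emit 'i', reset

Answer: (root)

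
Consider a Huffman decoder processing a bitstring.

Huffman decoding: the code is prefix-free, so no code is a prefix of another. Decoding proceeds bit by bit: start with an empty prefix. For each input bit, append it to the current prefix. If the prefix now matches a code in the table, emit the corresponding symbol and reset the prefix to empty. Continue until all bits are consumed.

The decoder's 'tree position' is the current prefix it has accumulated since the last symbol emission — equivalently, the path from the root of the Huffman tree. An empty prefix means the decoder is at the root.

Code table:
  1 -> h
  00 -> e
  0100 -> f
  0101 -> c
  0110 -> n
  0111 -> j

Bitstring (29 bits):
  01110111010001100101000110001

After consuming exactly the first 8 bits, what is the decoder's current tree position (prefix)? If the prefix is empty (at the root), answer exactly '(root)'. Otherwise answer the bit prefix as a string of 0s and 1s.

Answer: (root)

Derivation:
Bit 0: prefix='0' (no match yet)
Bit 1: prefix='01' (no match yet)
Bit 2: prefix='011' (no match yet)
Bit 3: prefix='0111' -> emit 'j', reset
Bit 4: prefix='0' (no match yet)
Bit 5: prefix='01' (no match yet)
Bit 6: prefix='011' (no match yet)
Bit 7: prefix='0111' -> emit 'j', reset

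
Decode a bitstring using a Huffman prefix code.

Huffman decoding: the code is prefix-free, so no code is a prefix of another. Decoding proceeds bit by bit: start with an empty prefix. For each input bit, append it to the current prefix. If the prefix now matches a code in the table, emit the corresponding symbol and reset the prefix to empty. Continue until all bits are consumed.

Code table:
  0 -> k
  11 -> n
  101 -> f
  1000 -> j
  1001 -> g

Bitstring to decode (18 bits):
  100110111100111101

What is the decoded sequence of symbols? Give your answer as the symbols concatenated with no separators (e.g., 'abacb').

Bit 0: prefix='1' (no match yet)
Bit 1: prefix='10' (no match yet)
Bit 2: prefix='100' (no match yet)
Bit 3: prefix='1001' -> emit 'g', reset
Bit 4: prefix='1' (no match yet)
Bit 5: prefix='10' (no match yet)
Bit 6: prefix='101' -> emit 'f', reset
Bit 7: prefix='1' (no match yet)
Bit 8: prefix='11' -> emit 'n', reset
Bit 9: prefix='1' (no match yet)
Bit 10: prefix='10' (no match yet)
Bit 11: prefix='100' (no match yet)
Bit 12: prefix='1001' -> emit 'g', reset
Bit 13: prefix='1' (no match yet)
Bit 14: prefix='11' -> emit 'n', reset
Bit 15: prefix='1' (no match yet)
Bit 16: prefix='10' (no match yet)
Bit 17: prefix='101' -> emit 'f', reset

Answer: gfngnf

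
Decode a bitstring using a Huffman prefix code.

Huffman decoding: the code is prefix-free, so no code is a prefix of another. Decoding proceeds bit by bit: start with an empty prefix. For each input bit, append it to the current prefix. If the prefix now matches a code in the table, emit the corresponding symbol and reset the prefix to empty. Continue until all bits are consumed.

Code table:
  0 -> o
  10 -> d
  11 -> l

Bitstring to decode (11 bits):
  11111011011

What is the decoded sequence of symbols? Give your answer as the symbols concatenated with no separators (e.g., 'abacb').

Answer: lldlol

Derivation:
Bit 0: prefix='1' (no match yet)
Bit 1: prefix='11' -> emit 'l', reset
Bit 2: prefix='1' (no match yet)
Bit 3: prefix='11' -> emit 'l', reset
Bit 4: prefix='1' (no match yet)
Bit 5: prefix='10' -> emit 'd', reset
Bit 6: prefix='1' (no match yet)
Bit 7: prefix='11' -> emit 'l', reset
Bit 8: prefix='0' -> emit 'o', reset
Bit 9: prefix='1' (no match yet)
Bit 10: prefix='11' -> emit 'l', reset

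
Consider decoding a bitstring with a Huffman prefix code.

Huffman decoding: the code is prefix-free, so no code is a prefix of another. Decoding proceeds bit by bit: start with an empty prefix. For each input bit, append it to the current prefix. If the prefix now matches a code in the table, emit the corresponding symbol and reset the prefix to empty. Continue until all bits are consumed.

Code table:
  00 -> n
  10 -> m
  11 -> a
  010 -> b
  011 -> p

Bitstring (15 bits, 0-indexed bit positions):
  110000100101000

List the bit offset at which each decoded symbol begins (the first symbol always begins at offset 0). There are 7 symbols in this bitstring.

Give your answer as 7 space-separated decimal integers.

Bit 0: prefix='1' (no match yet)
Bit 1: prefix='11' -> emit 'a', reset
Bit 2: prefix='0' (no match yet)
Bit 3: prefix='00' -> emit 'n', reset
Bit 4: prefix='0' (no match yet)
Bit 5: prefix='00' -> emit 'n', reset
Bit 6: prefix='1' (no match yet)
Bit 7: prefix='10' -> emit 'm', reset
Bit 8: prefix='0' (no match yet)
Bit 9: prefix='01' (no match yet)
Bit 10: prefix='010' -> emit 'b', reset
Bit 11: prefix='1' (no match yet)
Bit 12: prefix='10' -> emit 'm', reset
Bit 13: prefix='0' (no match yet)
Bit 14: prefix='00' -> emit 'n', reset

Answer: 0 2 4 6 8 11 13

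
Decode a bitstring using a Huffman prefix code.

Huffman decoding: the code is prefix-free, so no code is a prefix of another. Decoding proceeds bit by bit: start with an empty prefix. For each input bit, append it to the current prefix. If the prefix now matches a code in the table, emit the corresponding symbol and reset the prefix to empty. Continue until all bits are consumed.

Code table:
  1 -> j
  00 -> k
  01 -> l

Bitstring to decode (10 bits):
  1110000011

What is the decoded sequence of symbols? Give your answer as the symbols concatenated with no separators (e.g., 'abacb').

Answer: jjjkklj

Derivation:
Bit 0: prefix='1' -> emit 'j', reset
Bit 1: prefix='1' -> emit 'j', reset
Bit 2: prefix='1' -> emit 'j', reset
Bit 3: prefix='0' (no match yet)
Bit 4: prefix='00' -> emit 'k', reset
Bit 5: prefix='0' (no match yet)
Bit 6: prefix='00' -> emit 'k', reset
Bit 7: prefix='0' (no match yet)
Bit 8: prefix='01' -> emit 'l', reset
Bit 9: prefix='1' -> emit 'j', reset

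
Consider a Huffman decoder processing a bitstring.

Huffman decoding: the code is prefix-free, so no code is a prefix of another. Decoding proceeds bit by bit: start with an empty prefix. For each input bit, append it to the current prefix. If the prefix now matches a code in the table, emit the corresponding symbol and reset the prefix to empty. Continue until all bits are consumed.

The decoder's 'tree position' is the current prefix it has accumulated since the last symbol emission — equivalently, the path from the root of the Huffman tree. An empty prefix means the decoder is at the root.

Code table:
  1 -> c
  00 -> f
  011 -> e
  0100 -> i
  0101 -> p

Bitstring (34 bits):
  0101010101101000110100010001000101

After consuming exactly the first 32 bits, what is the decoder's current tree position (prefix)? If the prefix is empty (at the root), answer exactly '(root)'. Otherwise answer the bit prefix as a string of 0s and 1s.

Answer: 01

Derivation:
Bit 0: prefix='0' (no match yet)
Bit 1: prefix='01' (no match yet)
Bit 2: prefix='010' (no match yet)
Bit 3: prefix='0101' -> emit 'p', reset
Bit 4: prefix='0' (no match yet)
Bit 5: prefix='01' (no match yet)
Bit 6: prefix='010' (no match yet)
Bit 7: prefix='0101' -> emit 'p', reset
Bit 8: prefix='0' (no match yet)
Bit 9: prefix='01' (no match yet)
Bit 10: prefix='011' -> emit 'e', reset
Bit 11: prefix='0' (no match yet)
Bit 12: prefix='01' (no match yet)
Bit 13: prefix='010' (no match yet)
Bit 14: prefix='0100' -> emit 'i', reset
Bit 15: prefix='0' (no match yet)
Bit 16: prefix='01' (no match yet)
Bit 17: prefix='011' -> emit 'e', reset
Bit 18: prefix='0' (no match yet)
Bit 19: prefix='01' (no match yet)
Bit 20: prefix='010' (no match yet)
Bit 21: prefix='0100' -> emit 'i', reset
Bit 22: prefix='0' (no match yet)
Bit 23: prefix='01' (no match yet)
Bit 24: prefix='010' (no match yet)
Bit 25: prefix='0100' -> emit 'i', reset
Bit 26: prefix='0' (no match yet)
Bit 27: prefix='01' (no match yet)
Bit 28: prefix='010' (no match yet)
Bit 29: prefix='0100' -> emit 'i', reset
Bit 30: prefix='0' (no match yet)
Bit 31: prefix='01' (no match yet)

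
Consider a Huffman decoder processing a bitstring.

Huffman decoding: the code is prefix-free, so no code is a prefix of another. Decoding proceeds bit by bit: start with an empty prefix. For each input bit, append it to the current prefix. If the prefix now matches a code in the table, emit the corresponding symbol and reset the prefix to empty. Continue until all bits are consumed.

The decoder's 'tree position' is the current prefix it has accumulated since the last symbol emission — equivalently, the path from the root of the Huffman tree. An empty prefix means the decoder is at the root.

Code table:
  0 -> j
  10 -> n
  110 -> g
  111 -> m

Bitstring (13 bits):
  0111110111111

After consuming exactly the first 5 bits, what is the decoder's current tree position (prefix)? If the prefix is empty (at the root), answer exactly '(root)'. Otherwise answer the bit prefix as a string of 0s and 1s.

Answer: 1

Derivation:
Bit 0: prefix='0' -> emit 'j', reset
Bit 1: prefix='1' (no match yet)
Bit 2: prefix='11' (no match yet)
Bit 3: prefix='111' -> emit 'm', reset
Bit 4: prefix='1' (no match yet)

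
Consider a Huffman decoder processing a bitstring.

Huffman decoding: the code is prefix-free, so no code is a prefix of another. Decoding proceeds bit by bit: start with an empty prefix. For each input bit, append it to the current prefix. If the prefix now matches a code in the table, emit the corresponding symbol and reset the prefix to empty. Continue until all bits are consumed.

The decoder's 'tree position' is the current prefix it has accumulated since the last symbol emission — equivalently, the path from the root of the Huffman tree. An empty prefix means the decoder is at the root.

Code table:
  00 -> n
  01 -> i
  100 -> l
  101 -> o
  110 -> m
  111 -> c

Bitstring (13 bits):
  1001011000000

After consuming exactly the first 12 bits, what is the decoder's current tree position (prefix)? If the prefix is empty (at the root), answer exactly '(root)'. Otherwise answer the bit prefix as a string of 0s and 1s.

Bit 0: prefix='1' (no match yet)
Bit 1: prefix='10' (no match yet)
Bit 2: prefix='100' -> emit 'l', reset
Bit 3: prefix='1' (no match yet)
Bit 4: prefix='10' (no match yet)
Bit 5: prefix='101' -> emit 'o', reset
Bit 6: prefix='1' (no match yet)
Bit 7: prefix='10' (no match yet)
Bit 8: prefix='100' -> emit 'l', reset
Bit 9: prefix='0' (no match yet)
Bit 10: prefix='00' -> emit 'n', reset
Bit 11: prefix='0' (no match yet)

Answer: 0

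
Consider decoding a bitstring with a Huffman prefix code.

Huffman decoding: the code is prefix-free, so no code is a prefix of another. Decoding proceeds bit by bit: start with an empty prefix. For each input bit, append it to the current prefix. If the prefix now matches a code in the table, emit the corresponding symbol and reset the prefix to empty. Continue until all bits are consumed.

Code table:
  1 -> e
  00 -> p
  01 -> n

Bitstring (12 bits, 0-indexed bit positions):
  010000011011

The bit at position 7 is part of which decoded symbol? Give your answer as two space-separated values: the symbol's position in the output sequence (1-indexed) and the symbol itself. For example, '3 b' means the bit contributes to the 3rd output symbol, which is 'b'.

Bit 0: prefix='0' (no match yet)
Bit 1: prefix='01' -> emit 'n', reset
Bit 2: prefix='0' (no match yet)
Bit 3: prefix='00' -> emit 'p', reset
Bit 4: prefix='0' (no match yet)
Bit 5: prefix='00' -> emit 'p', reset
Bit 6: prefix='0' (no match yet)
Bit 7: prefix='01' -> emit 'n', reset
Bit 8: prefix='1' -> emit 'e', reset
Bit 9: prefix='0' (no match yet)
Bit 10: prefix='01' -> emit 'n', reset
Bit 11: prefix='1' -> emit 'e', reset

Answer: 4 n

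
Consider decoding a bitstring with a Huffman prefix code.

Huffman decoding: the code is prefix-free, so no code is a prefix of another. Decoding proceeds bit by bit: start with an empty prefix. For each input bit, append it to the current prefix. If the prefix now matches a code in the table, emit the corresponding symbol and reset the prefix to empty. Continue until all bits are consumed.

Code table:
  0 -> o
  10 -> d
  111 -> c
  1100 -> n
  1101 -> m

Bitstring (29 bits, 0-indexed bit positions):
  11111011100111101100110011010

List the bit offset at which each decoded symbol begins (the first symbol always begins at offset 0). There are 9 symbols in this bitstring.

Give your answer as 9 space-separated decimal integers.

Bit 0: prefix='1' (no match yet)
Bit 1: prefix='11' (no match yet)
Bit 2: prefix='111' -> emit 'c', reset
Bit 3: prefix='1' (no match yet)
Bit 4: prefix='11' (no match yet)
Bit 5: prefix='110' (no match yet)
Bit 6: prefix='1101' -> emit 'm', reset
Bit 7: prefix='1' (no match yet)
Bit 8: prefix='11' (no match yet)
Bit 9: prefix='110' (no match yet)
Bit 10: prefix='1100' -> emit 'n', reset
Bit 11: prefix='1' (no match yet)
Bit 12: prefix='11' (no match yet)
Bit 13: prefix='111' -> emit 'c', reset
Bit 14: prefix='1' (no match yet)
Bit 15: prefix='10' -> emit 'd', reset
Bit 16: prefix='1' (no match yet)
Bit 17: prefix='11' (no match yet)
Bit 18: prefix='110' (no match yet)
Bit 19: prefix='1100' -> emit 'n', reset
Bit 20: prefix='1' (no match yet)
Bit 21: prefix='11' (no match yet)
Bit 22: prefix='110' (no match yet)
Bit 23: prefix='1100' -> emit 'n', reset
Bit 24: prefix='1' (no match yet)
Bit 25: prefix='11' (no match yet)
Bit 26: prefix='110' (no match yet)
Bit 27: prefix='1101' -> emit 'm', reset
Bit 28: prefix='0' -> emit 'o', reset

Answer: 0 3 7 11 14 16 20 24 28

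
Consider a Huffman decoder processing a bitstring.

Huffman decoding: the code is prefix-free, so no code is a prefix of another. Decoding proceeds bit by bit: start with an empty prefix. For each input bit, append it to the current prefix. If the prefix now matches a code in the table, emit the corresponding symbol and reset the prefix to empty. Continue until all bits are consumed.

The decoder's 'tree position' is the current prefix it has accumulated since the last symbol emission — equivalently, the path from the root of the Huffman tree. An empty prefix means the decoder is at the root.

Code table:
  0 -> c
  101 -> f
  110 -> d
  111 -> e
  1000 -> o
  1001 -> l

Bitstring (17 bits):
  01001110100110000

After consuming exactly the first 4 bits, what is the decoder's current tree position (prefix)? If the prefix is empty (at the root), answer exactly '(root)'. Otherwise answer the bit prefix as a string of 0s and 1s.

Answer: 100

Derivation:
Bit 0: prefix='0' -> emit 'c', reset
Bit 1: prefix='1' (no match yet)
Bit 2: prefix='10' (no match yet)
Bit 3: prefix='100' (no match yet)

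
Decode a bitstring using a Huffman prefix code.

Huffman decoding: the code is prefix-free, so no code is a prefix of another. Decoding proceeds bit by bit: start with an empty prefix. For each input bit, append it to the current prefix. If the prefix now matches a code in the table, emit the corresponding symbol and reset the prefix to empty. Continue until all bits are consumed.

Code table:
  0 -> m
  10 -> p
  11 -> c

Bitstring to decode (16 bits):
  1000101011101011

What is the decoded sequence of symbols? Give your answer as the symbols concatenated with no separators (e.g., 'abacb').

Answer: pmmppcppc

Derivation:
Bit 0: prefix='1' (no match yet)
Bit 1: prefix='10' -> emit 'p', reset
Bit 2: prefix='0' -> emit 'm', reset
Bit 3: prefix='0' -> emit 'm', reset
Bit 4: prefix='1' (no match yet)
Bit 5: prefix='10' -> emit 'p', reset
Bit 6: prefix='1' (no match yet)
Bit 7: prefix='10' -> emit 'p', reset
Bit 8: prefix='1' (no match yet)
Bit 9: prefix='11' -> emit 'c', reset
Bit 10: prefix='1' (no match yet)
Bit 11: prefix='10' -> emit 'p', reset
Bit 12: prefix='1' (no match yet)
Bit 13: prefix='10' -> emit 'p', reset
Bit 14: prefix='1' (no match yet)
Bit 15: prefix='11' -> emit 'c', reset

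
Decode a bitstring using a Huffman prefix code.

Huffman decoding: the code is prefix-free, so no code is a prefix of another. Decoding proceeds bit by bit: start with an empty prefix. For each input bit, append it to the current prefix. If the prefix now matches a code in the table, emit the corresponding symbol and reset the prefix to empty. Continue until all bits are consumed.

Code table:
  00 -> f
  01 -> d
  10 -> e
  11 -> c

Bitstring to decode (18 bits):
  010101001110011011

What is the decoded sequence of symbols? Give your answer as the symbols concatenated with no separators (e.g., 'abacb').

Answer: dddfcedec

Derivation:
Bit 0: prefix='0' (no match yet)
Bit 1: prefix='01' -> emit 'd', reset
Bit 2: prefix='0' (no match yet)
Bit 3: prefix='01' -> emit 'd', reset
Bit 4: prefix='0' (no match yet)
Bit 5: prefix='01' -> emit 'd', reset
Bit 6: prefix='0' (no match yet)
Bit 7: prefix='00' -> emit 'f', reset
Bit 8: prefix='1' (no match yet)
Bit 9: prefix='11' -> emit 'c', reset
Bit 10: prefix='1' (no match yet)
Bit 11: prefix='10' -> emit 'e', reset
Bit 12: prefix='0' (no match yet)
Bit 13: prefix='01' -> emit 'd', reset
Bit 14: prefix='1' (no match yet)
Bit 15: prefix='10' -> emit 'e', reset
Bit 16: prefix='1' (no match yet)
Bit 17: prefix='11' -> emit 'c', reset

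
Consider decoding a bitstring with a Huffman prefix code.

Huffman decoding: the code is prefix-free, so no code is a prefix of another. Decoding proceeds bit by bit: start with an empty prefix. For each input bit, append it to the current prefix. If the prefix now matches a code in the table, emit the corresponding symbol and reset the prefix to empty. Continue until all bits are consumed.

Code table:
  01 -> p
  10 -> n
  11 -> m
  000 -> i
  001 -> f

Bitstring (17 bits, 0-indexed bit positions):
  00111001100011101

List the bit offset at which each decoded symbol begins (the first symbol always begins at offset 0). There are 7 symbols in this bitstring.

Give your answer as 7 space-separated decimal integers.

Answer: 0 3 5 8 10 13 15

Derivation:
Bit 0: prefix='0' (no match yet)
Bit 1: prefix='00' (no match yet)
Bit 2: prefix='001' -> emit 'f', reset
Bit 3: prefix='1' (no match yet)
Bit 4: prefix='11' -> emit 'm', reset
Bit 5: prefix='0' (no match yet)
Bit 6: prefix='00' (no match yet)
Bit 7: prefix='001' -> emit 'f', reset
Bit 8: prefix='1' (no match yet)
Bit 9: prefix='10' -> emit 'n', reset
Bit 10: prefix='0' (no match yet)
Bit 11: prefix='00' (no match yet)
Bit 12: prefix='001' -> emit 'f', reset
Bit 13: prefix='1' (no match yet)
Bit 14: prefix='11' -> emit 'm', reset
Bit 15: prefix='0' (no match yet)
Bit 16: prefix='01' -> emit 'p', reset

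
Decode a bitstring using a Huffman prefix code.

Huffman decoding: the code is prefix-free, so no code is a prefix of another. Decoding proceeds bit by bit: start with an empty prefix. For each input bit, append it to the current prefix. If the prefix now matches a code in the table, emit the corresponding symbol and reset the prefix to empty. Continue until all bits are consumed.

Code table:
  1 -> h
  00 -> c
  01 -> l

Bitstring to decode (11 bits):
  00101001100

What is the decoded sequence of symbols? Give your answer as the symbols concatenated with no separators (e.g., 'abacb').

Answer: chlchhc

Derivation:
Bit 0: prefix='0' (no match yet)
Bit 1: prefix='00' -> emit 'c', reset
Bit 2: prefix='1' -> emit 'h', reset
Bit 3: prefix='0' (no match yet)
Bit 4: prefix='01' -> emit 'l', reset
Bit 5: prefix='0' (no match yet)
Bit 6: prefix='00' -> emit 'c', reset
Bit 7: prefix='1' -> emit 'h', reset
Bit 8: prefix='1' -> emit 'h', reset
Bit 9: prefix='0' (no match yet)
Bit 10: prefix='00' -> emit 'c', reset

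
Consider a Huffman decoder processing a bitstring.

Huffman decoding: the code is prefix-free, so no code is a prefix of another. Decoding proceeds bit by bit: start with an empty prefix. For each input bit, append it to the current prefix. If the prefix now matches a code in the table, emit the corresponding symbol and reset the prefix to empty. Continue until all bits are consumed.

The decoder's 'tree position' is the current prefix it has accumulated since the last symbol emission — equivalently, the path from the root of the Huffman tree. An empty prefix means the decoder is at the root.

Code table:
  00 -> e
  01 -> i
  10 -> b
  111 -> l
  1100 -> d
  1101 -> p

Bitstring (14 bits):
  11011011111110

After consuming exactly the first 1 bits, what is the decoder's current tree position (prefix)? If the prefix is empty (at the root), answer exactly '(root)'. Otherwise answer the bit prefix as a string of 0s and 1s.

Bit 0: prefix='1' (no match yet)

Answer: 1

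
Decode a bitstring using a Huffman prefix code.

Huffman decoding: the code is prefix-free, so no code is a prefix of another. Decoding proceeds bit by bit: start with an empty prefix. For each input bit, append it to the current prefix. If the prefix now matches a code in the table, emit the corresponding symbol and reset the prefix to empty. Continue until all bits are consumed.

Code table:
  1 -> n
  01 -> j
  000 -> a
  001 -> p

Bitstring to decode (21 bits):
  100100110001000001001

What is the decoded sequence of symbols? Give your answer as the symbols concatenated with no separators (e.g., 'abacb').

Bit 0: prefix='1' -> emit 'n', reset
Bit 1: prefix='0' (no match yet)
Bit 2: prefix='00' (no match yet)
Bit 3: prefix='001' -> emit 'p', reset
Bit 4: prefix='0' (no match yet)
Bit 5: prefix='00' (no match yet)
Bit 6: prefix='001' -> emit 'p', reset
Bit 7: prefix='1' -> emit 'n', reset
Bit 8: prefix='0' (no match yet)
Bit 9: prefix='00' (no match yet)
Bit 10: prefix='000' -> emit 'a', reset
Bit 11: prefix='1' -> emit 'n', reset
Bit 12: prefix='0' (no match yet)
Bit 13: prefix='00' (no match yet)
Bit 14: prefix='000' -> emit 'a', reset
Bit 15: prefix='0' (no match yet)
Bit 16: prefix='00' (no match yet)
Bit 17: prefix='001' -> emit 'p', reset
Bit 18: prefix='0' (no match yet)
Bit 19: prefix='00' (no match yet)
Bit 20: prefix='001' -> emit 'p', reset

Answer: nppnanapp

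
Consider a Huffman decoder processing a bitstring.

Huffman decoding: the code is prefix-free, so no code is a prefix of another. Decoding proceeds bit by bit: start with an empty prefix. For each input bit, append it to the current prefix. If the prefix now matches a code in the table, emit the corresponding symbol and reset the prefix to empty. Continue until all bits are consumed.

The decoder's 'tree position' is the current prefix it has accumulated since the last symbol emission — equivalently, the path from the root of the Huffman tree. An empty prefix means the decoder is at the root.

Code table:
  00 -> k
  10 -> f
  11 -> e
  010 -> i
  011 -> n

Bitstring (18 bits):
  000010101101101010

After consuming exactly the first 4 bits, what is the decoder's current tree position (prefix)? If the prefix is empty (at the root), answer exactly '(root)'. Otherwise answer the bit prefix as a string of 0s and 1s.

Answer: (root)

Derivation:
Bit 0: prefix='0' (no match yet)
Bit 1: prefix='00' -> emit 'k', reset
Bit 2: prefix='0' (no match yet)
Bit 3: prefix='00' -> emit 'k', reset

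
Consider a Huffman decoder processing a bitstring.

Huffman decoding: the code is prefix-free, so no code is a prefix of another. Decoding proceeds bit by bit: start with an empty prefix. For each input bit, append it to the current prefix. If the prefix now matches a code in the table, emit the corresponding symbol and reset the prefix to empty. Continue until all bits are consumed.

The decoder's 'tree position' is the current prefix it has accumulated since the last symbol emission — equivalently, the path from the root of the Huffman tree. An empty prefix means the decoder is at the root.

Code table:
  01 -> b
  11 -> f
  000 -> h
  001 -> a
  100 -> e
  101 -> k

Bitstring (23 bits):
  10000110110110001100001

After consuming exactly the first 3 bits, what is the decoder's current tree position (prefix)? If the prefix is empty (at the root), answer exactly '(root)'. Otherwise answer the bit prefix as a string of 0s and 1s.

Bit 0: prefix='1' (no match yet)
Bit 1: prefix='10' (no match yet)
Bit 2: prefix='100' -> emit 'e', reset

Answer: (root)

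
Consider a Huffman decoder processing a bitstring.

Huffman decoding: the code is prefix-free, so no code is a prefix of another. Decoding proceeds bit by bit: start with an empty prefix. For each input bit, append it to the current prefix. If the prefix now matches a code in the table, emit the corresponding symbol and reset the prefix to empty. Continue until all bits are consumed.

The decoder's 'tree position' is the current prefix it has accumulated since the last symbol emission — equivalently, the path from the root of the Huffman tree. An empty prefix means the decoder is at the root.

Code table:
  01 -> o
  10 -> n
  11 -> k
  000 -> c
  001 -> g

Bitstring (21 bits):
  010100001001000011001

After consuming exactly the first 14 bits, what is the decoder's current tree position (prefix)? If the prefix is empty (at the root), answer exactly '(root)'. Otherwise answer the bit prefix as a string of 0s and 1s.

Answer: 00

Derivation:
Bit 0: prefix='0' (no match yet)
Bit 1: prefix='01' -> emit 'o', reset
Bit 2: prefix='0' (no match yet)
Bit 3: prefix='01' -> emit 'o', reset
Bit 4: prefix='0' (no match yet)
Bit 5: prefix='00' (no match yet)
Bit 6: prefix='000' -> emit 'c', reset
Bit 7: prefix='0' (no match yet)
Bit 8: prefix='01' -> emit 'o', reset
Bit 9: prefix='0' (no match yet)
Bit 10: prefix='00' (no match yet)
Bit 11: prefix='001' -> emit 'g', reset
Bit 12: prefix='0' (no match yet)
Bit 13: prefix='00' (no match yet)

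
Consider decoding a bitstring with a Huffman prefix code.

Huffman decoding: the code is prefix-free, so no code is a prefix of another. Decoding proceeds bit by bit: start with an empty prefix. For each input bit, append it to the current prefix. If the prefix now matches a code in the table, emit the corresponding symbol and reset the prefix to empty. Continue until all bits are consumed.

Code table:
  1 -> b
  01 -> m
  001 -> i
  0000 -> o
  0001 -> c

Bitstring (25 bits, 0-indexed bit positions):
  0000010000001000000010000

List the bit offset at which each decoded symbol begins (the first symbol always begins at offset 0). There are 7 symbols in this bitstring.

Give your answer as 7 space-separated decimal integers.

Bit 0: prefix='0' (no match yet)
Bit 1: prefix='00' (no match yet)
Bit 2: prefix='000' (no match yet)
Bit 3: prefix='0000' -> emit 'o', reset
Bit 4: prefix='0' (no match yet)
Bit 5: prefix='01' -> emit 'm', reset
Bit 6: prefix='0' (no match yet)
Bit 7: prefix='00' (no match yet)
Bit 8: prefix='000' (no match yet)
Bit 9: prefix='0000' -> emit 'o', reset
Bit 10: prefix='0' (no match yet)
Bit 11: prefix='00' (no match yet)
Bit 12: prefix='001' -> emit 'i', reset
Bit 13: prefix='0' (no match yet)
Bit 14: prefix='00' (no match yet)
Bit 15: prefix='000' (no match yet)
Bit 16: prefix='0000' -> emit 'o', reset
Bit 17: prefix='0' (no match yet)
Bit 18: prefix='00' (no match yet)
Bit 19: prefix='000' (no match yet)
Bit 20: prefix='0001' -> emit 'c', reset
Bit 21: prefix='0' (no match yet)
Bit 22: prefix='00' (no match yet)
Bit 23: prefix='000' (no match yet)
Bit 24: prefix='0000' -> emit 'o', reset

Answer: 0 4 6 10 13 17 21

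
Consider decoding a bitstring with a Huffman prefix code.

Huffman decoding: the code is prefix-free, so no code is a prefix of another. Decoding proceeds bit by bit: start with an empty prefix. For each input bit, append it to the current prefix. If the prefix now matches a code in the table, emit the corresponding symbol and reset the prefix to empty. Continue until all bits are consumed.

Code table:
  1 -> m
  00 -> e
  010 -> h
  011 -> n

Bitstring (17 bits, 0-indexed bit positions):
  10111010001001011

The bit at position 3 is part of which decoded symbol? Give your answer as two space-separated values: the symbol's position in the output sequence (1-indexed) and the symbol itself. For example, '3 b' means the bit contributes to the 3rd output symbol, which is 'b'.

Answer: 2 n

Derivation:
Bit 0: prefix='1' -> emit 'm', reset
Bit 1: prefix='0' (no match yet)
Bit 2: prefix='01' (no match yet)
Bit 3: prefix='011' -> emit 'n', reset
Bit 4: prefix='1' -> emit 'm', reset
Bit 5: prefix='0' (no match yet)
Bit 6: prefix='01' (no match yet)
Bit 7: prefix='010' -> emit 'h', reset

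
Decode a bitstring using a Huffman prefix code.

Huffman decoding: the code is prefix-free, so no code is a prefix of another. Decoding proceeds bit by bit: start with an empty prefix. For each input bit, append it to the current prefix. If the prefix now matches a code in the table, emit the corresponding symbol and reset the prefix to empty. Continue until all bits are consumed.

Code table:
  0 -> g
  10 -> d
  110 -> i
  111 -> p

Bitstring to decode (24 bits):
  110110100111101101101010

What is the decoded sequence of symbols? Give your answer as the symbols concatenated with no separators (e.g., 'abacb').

Answer: iidgpdiidd

Derivation:
Bit 0: prefix='1' (no match yet)
Bit 1: prefix='11' (no match yet)
Bit 2: prefix='110' -> emit 'i', reset
Bit 3: prefix='1' (no match yet)
Bit 4: prefix='11' (no match yet)
Bit 5: prefix='110' -> emit 'i', reset
Bit 6: prefix='1' (no match yet)
Bit 7: prefix='10' -> emit 'd', reset
Bit 8: prefix='0' -> emit 'g', reset
Bit 9: prefix='1' (no match yet)
Bit 10: prefix='11' (no match yet)
Bit 11: prefix='111' -> emit 'p', reset
Bit 12: prefix='1' (no match yet)
Bit 13: prefix='10' -> emit 'd', reset
Bit 14: prefix='1' (no match yet)
Bit 15: prefix='11' (no match yet)
Bit 16: prefix='110' -> emit 'i', reset
Bit 17: prefix='1' (no match yet)
Bit 18: prefix='11' (no match yet)
Bit 19: prefix='110' -> emit 'i', reset
Bit 20: prefix='1' (no match yet)
Bit 21: prefix='10' -> emit 'd', reset
Bit 22: prefix='1' (no match yet)
Bit 23: prefix='10' -> emit 'd', reset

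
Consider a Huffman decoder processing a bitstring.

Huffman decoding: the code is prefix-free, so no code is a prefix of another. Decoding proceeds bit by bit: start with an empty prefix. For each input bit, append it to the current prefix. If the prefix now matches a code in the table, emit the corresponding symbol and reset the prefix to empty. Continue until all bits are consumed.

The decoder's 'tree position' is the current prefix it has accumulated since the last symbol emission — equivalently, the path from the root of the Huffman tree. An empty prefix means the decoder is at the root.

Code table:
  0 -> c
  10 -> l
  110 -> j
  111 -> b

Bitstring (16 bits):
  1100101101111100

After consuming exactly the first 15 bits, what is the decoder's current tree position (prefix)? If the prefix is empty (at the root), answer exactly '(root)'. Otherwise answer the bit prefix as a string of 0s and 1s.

Bit 0: prefix='1' (no match yet)
Bit 1: prefix='11' (no match yet)
Bit 2: prefix='110' -> emit 'j', reset
Bit 3: prefix='0' -> emit 'c', reset
Bit 4: prefix='1' (no match yet)
Bit 5: prefix='10' -> emit 'l', reset
Bit 6: prefix='1' (no match yet)
Bit 7: prefix='11' (no match yet)
Bit 8: prefix='110' -> emit 'j', reset
Bit 9: prefix='1' (no match yet)
Bit 10: prefix='11' (no match yet)
Bit 11: prefix='111' -> emit 'b', reset
Bit 12: prefix='1' (no match yet)
Bit 13: prefix='11' (no match yet)
Bit 14: prefix='110' -> emit 'j', reset

Answer: (root)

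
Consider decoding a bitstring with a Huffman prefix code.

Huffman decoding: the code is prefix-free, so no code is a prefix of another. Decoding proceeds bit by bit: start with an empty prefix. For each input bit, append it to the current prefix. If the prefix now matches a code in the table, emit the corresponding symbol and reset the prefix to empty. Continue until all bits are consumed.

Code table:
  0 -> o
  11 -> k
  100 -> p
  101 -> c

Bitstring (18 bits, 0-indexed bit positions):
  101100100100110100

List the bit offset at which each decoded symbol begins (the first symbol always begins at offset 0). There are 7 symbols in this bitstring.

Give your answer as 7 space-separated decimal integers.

Bit 0: prefix='1' (no match yet)
Bit 1: prefix='10' (no match yet)
Bit 2: prefix='101' -> emit 'c', reset
Bit 3: prefix='1' (no match yet)
Bit 4: prefix='10' (no match yet)
Bit 5: prefix='100' -> emit 'p', reset
Bit 6: prefix='1' (no match yet)
Bit 7: prefix='10' (no match yet)
Bit 8: prefix='100' -> emit 'p', reset
Bit 9: prefix='1' (no match yet)
Bit 10: prefix='10' (no match yet)
Bit 11: prefix='100' -> emit 'p', reset
Bit 12: prefix='1' (no match yet)
Bit 13: prefix='11' -> emit 'k', reset
Bit 14: prefix='0' -> emit 'o', reset
Bit 15: prefix='1' (no match yet)
Bit 16: prefix='10' (no match yet)
Bit 17: prefix='100' -> emit 'p', reset

Answer: 0 3 6 9 12 14 15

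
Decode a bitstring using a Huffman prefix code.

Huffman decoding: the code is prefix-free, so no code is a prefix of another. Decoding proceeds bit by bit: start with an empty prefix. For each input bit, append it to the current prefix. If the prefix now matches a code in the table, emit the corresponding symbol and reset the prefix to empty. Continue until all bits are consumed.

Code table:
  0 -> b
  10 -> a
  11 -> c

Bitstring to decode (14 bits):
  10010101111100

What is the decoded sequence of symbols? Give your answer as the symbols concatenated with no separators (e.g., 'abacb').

Answer: abaaccab

Derivation:
Bit 0: prefix='1' (no match yet)
Bit 1: prefix='10' -> emit 'a', reset
Bit 2: prefix='0' -> emit 'b', reset
Bit 3: prefix='1' (no match yet)
Bit 4: prefix='10' -> emit 'a', reset
Bit 5: prefix='1' (no match yet)
Bit 6: prefix='10' -> emit 'a', reset
Bit 7: prefix='1' (no match yet)
Bit 8: prefix='11' -> emit 'c', reset
Bit 9: prefix='1' (no match yet)
Bit 10: prefix='11' -> emit 'c', reset
Bit 11: prefix='1' (no match yet)
Bit 12: prefix='10' -> emit 'a', reset
Bit 13: prefix='0' -> emit 'b', reset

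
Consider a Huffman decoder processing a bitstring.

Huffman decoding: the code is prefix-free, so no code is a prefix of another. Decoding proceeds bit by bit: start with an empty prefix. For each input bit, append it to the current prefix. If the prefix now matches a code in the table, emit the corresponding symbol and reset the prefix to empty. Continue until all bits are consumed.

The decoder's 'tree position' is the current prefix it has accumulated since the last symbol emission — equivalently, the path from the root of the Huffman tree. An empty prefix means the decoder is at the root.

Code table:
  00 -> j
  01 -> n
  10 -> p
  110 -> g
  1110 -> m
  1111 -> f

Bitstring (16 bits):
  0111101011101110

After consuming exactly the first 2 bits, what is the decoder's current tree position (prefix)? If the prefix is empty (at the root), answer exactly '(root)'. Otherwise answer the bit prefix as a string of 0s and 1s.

Bit 0: prefix='0' (no match yet)
Bit 1: prefix='01' -> emit 'n', reset

Answer: (root)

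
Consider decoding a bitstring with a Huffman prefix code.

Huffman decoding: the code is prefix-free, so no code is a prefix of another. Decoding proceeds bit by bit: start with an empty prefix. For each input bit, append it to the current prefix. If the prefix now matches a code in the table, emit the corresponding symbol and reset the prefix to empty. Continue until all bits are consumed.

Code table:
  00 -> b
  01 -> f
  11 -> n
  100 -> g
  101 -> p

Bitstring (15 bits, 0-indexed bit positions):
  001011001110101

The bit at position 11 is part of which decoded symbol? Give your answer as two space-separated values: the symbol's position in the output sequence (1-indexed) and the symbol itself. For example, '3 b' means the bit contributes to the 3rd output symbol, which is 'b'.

Bit 0: prefix='0' (no match yet)
Bit 1: prefix='00' -> emit 'b', reset
Bit 2: prefix='1' (no match yet)
Bit 3: prefix='10' (no match yet)
Bit 4: prefix='101' -> emit 'p', reset
Bit 5: prefix='1' (no match yet)
Bit 6: prefix='10' (no match yet)
Bit 7: prefix='100' -> emit 'g', reset
Bit 8: prefix='1' (no match yet)
Bit 9: prefix='11' -> emit 'n', reset
Bit 10: prefix='1' (no match yet)
Bit 11: prefix='10' (no match yet)
Bit 12: prefix='101' -> emit 'p', reset
Bit 13: prefix='0' (no match yet)
Bit 14: prefix='01' -> emit 'f', reset

Answer: 5 p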